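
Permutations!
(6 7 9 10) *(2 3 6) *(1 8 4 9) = (1 8 4 9 10 2 3 6 7) = [0, 8, 3, 6, 9, 5, 7, 1, 4, 10, 2]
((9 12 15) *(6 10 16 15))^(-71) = (6 10 16 15 9 12) = [0, 1, 2, 3, 4, 5, 10, 7, 8, 12, 16, 11, 6, 13, 14, 9, 15]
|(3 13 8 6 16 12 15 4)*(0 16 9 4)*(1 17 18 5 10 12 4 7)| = 16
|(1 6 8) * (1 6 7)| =2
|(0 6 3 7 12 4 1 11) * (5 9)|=|(0 6 3 7 12 4 1 11)(5 9)|=8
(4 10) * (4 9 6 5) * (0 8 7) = (0 8 7)(4 10 9 6 5) = [8, 1, 2, 3, 10, 4, 5, 0, 7, 6, 9]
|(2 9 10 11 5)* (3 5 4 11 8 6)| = |(2 9 10 8 6 3 5)(4 11)| = 14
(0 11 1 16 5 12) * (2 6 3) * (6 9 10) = (0 11 1 16 5 12)(2 9 10 6 3) = [11, 16, 9, 2, 4, 12, 3, 7, 8, 10, 6, 1, 0, 13, 14, 15, 5]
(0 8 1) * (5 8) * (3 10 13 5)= (0 3 10 13 5 8 1)= [3, 0, 2, 10, 4, 8, 6, 7, 1, 9, 13, 11, 12, 5]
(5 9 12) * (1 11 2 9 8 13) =(1 11 2 9 12 5 8 13) =[0, 11, 9, 3, 4, 8, 6, 7, 13, 12, 10, 2, 5, 1]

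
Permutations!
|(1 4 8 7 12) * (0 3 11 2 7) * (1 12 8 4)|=6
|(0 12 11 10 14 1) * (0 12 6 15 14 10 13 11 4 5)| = |(0 6 15 14 1 12 4 5)(11 13)| = 8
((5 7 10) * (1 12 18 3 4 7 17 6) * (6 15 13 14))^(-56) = [0, 15, 2, 6, 1, 3, 17, 12, 8, 9, 18, 11, 13, 10, 5, 7, 16, 4, 14] = (1 15 7 12 13 10 18 14 5 3 6 17 4)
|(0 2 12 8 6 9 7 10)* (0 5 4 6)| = |(0 2 12 8)(4 6 9 7 10 5)| = 12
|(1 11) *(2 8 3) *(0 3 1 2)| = 4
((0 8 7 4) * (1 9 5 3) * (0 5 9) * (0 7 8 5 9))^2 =(0 3 7 9 5 1 4) =[3, 4, 2, 7, 0, 1, 6, 9, 8, 5]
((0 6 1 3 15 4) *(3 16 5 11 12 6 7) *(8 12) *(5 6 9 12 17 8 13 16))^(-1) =(0 4 15 3 7)(1 6 16 13 11 5)(8 17)(9 12) =[4, 6, 2, 7, 15, 1, 16, 0, 17, 12, 10, 5, 9, 11, 14, 3, 13, 8]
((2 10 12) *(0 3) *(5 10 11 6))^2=(2 6 10)(5 12 11)=[0, 1, 6, 3, 4, 12, 10, 7, 8, 9, 2, 5, 11]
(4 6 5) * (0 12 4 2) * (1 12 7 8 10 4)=(0 7 8 10 4 6 5 2)(1 12)=[7, 12, 0, 3, 6, 2, 5, 8, 10, 9, 4, 11, 1]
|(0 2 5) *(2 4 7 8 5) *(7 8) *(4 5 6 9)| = 4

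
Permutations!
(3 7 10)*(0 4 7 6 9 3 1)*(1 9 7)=(0 4 1)(3 6 7 10 9)=[4, 0, 2, 6, 1, 5, 7, 10, 8, 3, 9]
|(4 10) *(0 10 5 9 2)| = 6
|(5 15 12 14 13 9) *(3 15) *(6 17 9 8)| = 10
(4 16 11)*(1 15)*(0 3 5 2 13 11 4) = (0 3 5 2 13 11)(1 15)(4 16) = [3, 15, 13, 5, 16, 2, 6, 7, 8, 9, 10, 0, 12, 11, 14, 1, 4]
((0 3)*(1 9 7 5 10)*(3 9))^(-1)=(0 3 1 10 5 7 9)=[3, 10, 2, 1, 4, 7, 6, 9, 8, 0, 5]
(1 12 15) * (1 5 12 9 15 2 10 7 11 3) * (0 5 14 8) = (0 5 12 2 10 7 11 3 1 9 15 14 8) = [5, 9, 10, 1, 4, 12, 6, 11, 0, 15, 7, 3, 2, 13, 8, 14]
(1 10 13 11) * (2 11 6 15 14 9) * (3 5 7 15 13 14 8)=[0, 10, 11, 5, 4, 7, 13, 15, 3, 2, 14, 1, 12, 6, 9, 8]=(1 10 14 9 2 11)(3 5 7 15 8)(6 13)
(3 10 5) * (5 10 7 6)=[0, 1, 2, 7, 4, 3, 5, 6, 8, 9, 10]=(10)(3 7 6 5)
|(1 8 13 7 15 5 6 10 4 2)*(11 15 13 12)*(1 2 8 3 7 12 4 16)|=|(1 3 7 13 12 11 15 5 6 10 16)(4 8)|=22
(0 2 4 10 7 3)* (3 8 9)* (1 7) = (0 2 4 10 1 7 8 9 3) = [2, 7, 4, 0, 10, 5, 6, 8, 9, 3, 1]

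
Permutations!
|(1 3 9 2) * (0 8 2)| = |(0 8 2 1 3 9)| = 6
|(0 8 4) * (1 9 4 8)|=4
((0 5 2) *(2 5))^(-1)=(5)(0 2)=[2, 1, 0, 3, 4, 5]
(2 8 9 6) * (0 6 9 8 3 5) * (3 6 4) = [4, 1, 6, 5, 3, 0, 2, 7, 8, 9] = (9)(0 4 3 5)(2 6)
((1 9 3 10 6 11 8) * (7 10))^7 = [0, 8, 2, 9, 4, 5, 10, 3, 11, 1, 7, 6] = (1 8 11 6 10 7 3 9)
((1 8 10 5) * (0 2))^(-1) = [2, 5, 0, 3, 4, 10, 6, 7, 1, 9, 8] = (0 2)(1 5 10 8)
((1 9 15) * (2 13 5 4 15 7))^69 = (1 5 7 15 13 9 4 2) = [0, 5, 1, 3, 2, 7, 6, 15, 8, 4, 10, 11, 12, 9, 14, 13]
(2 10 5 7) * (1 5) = [0, 5, 10, 3, 4, 7, 6, 2, 8, 9, 1] = (1 5 7 2 10)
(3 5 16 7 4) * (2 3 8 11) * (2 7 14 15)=(2 3 5 16 14 15)(4 8 11 7)=[0, 1, 3, 5, 8, 16, 6, 4, 11, 9, 10, 7, 12, 13, 15, 2, 14]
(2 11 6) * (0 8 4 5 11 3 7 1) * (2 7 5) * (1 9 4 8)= (0 1)(2 3 5 11 6 7 9 4)= [1, 0, 3, 5, 2, 11, 7, 9, 8, 4, 10, 6]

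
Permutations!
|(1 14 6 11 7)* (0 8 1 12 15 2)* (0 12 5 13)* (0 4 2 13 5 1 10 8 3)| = |(0 3)(1 14 6 11 7)(2 12 15 13 4)(8 10)| = 10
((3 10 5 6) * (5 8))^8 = (3 5 10 6 8) = [0, 1, 2, 5, 4, 10, 8, 7, 3, 9, 6]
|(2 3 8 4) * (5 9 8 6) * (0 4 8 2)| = 10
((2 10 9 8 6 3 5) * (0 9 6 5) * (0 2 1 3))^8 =(0 6 10 2 3 1 5 8 9) =[6, 5, 3, 1, 4, 8, 10, 7, 9, 0, 2]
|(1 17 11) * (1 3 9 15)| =6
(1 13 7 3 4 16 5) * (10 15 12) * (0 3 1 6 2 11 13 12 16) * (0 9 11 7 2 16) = (0 3 4 9 11 13 2 7 1 12 10 15)(5 6 16) = [3, 12, 7, 4, 9, 6, 16, 1, 8, 11, 15, 13, 10, 2, 14, 0, 5]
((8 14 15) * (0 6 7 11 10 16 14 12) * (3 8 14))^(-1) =(0 12 8 3 16 10 11 7 6)(14 15) =[12, 1, 2, 16, 4, 5, 0, 6, 3, 9, 11, 7, 8, 13, 15, 14, 10]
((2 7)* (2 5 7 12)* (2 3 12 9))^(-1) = [0, 1, 9, 12, 4, 7, 6, 5, 8, 2, 10, 11, 3] = (2 9)(3 12)(5 7)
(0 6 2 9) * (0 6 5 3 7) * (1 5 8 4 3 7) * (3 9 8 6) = (0 6 2 8 4 9 3 1 5 7) = [6, 5, 8, 1, 9, 7, 2, 0, 4, 3]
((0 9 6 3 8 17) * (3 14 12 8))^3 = (0 14 17 6 8 9 12) = [14, 1, 2, 3, 4, 5, 8, 7, 9, 12, 10, 11, 0, 13, 17, 15, 16, 6]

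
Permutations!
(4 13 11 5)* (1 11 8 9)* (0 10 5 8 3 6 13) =(0 10 5 4)(1 11 8 9)(3 6 13) =[10, 11, 2, 6, 0, 4, 13, 7, 9, 1, 5, 8, 12, 3]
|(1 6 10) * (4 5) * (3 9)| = 6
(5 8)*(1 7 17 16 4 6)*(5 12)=(1 7 17 16 4 6)(5 8 12)=[0, 7, 2, 3, 6, 8, 1, 17, 12, 9, 10, 11, 5, 13, 14, 15, 4, 16]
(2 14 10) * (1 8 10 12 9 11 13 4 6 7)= (1 8 10 2 14 12 9 11 13 4 6 7)= [0, 8, 14, 3, 6, 5, 7, 1, 10, 11, 2, 13, 9, 4, 12]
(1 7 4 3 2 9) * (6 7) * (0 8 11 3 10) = (0 8 11 3 2 9 1 6 7 4 10) = [8, 6, 9, 2, 10, 5, 7, 4, 11, 1, 0, 3]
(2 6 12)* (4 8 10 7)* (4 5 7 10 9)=[0, 1, 6, 3, 8, 7, 12, 5, 9, 4, 10, 11, 2]=(2 6 12)(4 8 9)(5 7)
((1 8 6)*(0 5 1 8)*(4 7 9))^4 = (0 5 1)(4 7 9) = [5, 0, 2, 3, 7, 1, 6, 9, 8, 4]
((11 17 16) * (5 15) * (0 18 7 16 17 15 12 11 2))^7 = (0 7 2 18 16)(5 15 11 12) = [7, 1, 18, 3, 4, 15, 6, 2, 8, 9, 10, 12, 5, 13, 14, 11, 0, 17, 16]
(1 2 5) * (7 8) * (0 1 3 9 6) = [1, 2, 5, 9, 4, 3, 0, 8, 7, 6] = (0 1 2 5 3 9 6)(7 8)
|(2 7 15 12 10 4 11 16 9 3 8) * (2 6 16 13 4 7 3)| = 12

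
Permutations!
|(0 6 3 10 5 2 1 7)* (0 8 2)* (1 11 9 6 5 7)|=|(0 5)(2 11 9 6 3 10 7 8)|=8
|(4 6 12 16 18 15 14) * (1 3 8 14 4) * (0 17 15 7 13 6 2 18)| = 44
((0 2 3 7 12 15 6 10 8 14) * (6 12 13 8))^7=(6 10)(12 15)=[0, 1, 2, 3, 4, 5, 10, 7, 8, 9, 6, 11, 15, 13, 14, 12]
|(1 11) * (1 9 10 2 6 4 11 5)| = |(1 5)(2 6 4 11 9 10)| = 6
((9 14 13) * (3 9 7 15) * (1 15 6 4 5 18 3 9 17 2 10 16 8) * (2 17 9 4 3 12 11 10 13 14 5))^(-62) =(1 4 13 6 9 18 11 16)(2 7 3 5 12 10 8 15) =[0, 4, 7, 5, 13, 12, 9, 3, 15, 18, 8, 16, 10, 6, 14, 2, 1, 17, 11]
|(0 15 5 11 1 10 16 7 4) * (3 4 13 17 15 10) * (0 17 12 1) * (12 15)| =40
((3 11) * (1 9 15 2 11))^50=(1 15 11)(2 3 9)=[0, 15, 3, 9, 4, 5, 6, 7, 8, 2, 10, 1, 12, 13, 14, 11]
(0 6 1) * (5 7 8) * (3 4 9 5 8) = (0 6 1)(3 4 9 5 7) = [6, 0, 2, 4, 9, 7, 1, 3, 8, 5]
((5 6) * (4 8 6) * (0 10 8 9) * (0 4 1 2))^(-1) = [2, 5, 1, 3, 9, 6, 8, 7, 10, 4, 0] = (0 2 1 5 6 8 10)(4 9)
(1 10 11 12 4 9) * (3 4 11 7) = (1 10 7 3 4 9)(11 12) = [0, 10, 2, 4, 9, 5, 6, 3, 8, 1, 7, 12, 11]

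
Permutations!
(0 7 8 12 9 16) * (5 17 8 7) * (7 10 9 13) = (0 5 17 8 12 13 7 10 9 16) = [5, 1, 2, 3, 4, 17, 6, 10, 12, 16, 9, 11, 13, 7, 14, 15, 0, 8]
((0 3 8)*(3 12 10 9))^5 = (0 8 3 9 10 12) = [8, 1, 2, 9, 4, 5, 6, 7, 3, 10, 12, 11, 0]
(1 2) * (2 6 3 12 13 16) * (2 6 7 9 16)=(1 7 9 16 6 3 12 13 2)=[0, 7, 1, 12, 4, 5, 3, 9, 8, 16, 10, 11, 13, 2, 14, 15, 6]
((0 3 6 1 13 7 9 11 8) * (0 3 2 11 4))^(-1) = (0 4 9 7 13 1 6 3 8 11 2) = [4, 6, 0, 8, 9, 5, 3, 13, 11, 7, 10, 2, 12, 1]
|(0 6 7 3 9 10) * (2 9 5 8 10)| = |(0 6 7 3 5 8 10)(2 9)| = 14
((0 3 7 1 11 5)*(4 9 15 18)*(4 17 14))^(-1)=(0 5 11 1 7 3)(4 14 17 18 15 9)=[5, 7, 2, 0, 14, 11, 6, 3, 8, 4, 10, 1, 12, 13, 17, 9, 16, 18, 15]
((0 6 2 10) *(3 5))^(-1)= (0 10 2 6)(3 5)= [10, 1, 6, 5, 4, 3, 0, 7, 8, 9, 2]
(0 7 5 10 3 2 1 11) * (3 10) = [7, 11, 1, 2, 4, 3, 6, 5, 8, 9, 10, 0] = (0 7 5 3 2 1 11)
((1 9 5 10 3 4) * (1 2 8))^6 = [0, 2, 3, 5, 10, 1, 6, 7, 4, 8, 9] = (1 2 3 5)(4 10 9 8)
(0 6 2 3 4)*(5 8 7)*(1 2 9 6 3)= [3, 2, 1, 4, 0, 8, 9, 5, 7, 6]= (0 3 4)(1 2)(5 8 7)(6 9)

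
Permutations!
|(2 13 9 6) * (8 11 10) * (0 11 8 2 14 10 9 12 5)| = 10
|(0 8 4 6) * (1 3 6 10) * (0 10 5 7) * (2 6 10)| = |(0 8 4 5 7)(1 3 10)(2 6)| = 30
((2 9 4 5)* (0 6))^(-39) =[6, 1, 9, 3, 5, 2, 0, 7, 8, 4] =(0 6)(2 9 4 5)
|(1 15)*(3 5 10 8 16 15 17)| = 8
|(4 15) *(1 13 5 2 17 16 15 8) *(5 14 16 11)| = |(1 13 14 16 15 4 8)(2 17 11 5)| = 28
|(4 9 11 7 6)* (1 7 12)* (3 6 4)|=6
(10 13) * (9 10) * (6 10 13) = [0, 1, 2, 3, 4, 5, 10, 7, 8, 13, 6, 11, 12, 9] = (6 10)(9 13)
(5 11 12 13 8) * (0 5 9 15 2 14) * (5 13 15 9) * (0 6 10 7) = (0 13 8 5 11 12 15 2 14 6 10 7) = [13, 1, 14, 3, 4, 11, 10, 0, 5, 9, 7, 12, 15, 8, 6, 2]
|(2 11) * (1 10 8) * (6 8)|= |(1 10 6 8)(2 11)|= 4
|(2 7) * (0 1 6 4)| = |(0 1 6 4)(2 7)| = 4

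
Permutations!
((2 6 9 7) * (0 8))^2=(2 9)(6 7)=[0, 1, 9, 3, 4, 5, 7, 6, 8, 2]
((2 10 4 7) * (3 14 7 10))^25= (2 3 14 7)(4 10)= [0, 1, 3, 14, 10, 5, 6, 2, 8, 9, 4, 11, 12, 13, 7]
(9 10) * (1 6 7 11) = [0, 6, 2, 3, 4, 5, 7, 11, 8, 10, 9, 1] = (1 6 7 11)(9 10)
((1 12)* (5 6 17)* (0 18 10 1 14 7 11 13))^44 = (0 13 11 7 14 12 1 10 18)(5 17 6) = [13, 10, 2, 3, 4, 17, 5, 14, 8, 9, 18, 7, 1, 11, 12, 15, 16, 6, 0]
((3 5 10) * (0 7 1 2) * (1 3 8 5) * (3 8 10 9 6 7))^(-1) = (10)(0 2 1 3)(5 8 7 6 9) = [2, 3, 1, 0, 4, 8, 9, 6, 7, 5, 10]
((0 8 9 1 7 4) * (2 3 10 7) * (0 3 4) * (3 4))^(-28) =(0 2)(1 7)(3 8)(9 10) =[2, 7, 0, 8, 4, 5, 6, 1, 3, 10, 9]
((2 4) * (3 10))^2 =(10) =[0, 1, 2, 3, 4, 5, 6, 7, 8, 9, 10]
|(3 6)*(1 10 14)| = |(1 10 14)(3 6)| = 6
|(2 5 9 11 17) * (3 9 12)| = |(2 5 12 3 9 11 17)| = 7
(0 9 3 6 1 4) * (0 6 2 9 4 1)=(0 4 6)(2 9 3)=[4, 1, 9, 2, 6, 5, 0, 7, 8, 3]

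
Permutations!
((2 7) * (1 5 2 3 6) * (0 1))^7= (7)= [0, 1, 2, 3, 4, 5, 6, 7]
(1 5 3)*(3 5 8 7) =(1 8 7 3) =[0, 8, 2, 1, 4, 5, 6, 3, 7]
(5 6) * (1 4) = [0, 4, 2, 3, 1, 6, 5] = (1 4)(5 6)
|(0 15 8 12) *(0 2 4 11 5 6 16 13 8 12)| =|(0 15 12 2 4 11 5 6 16 13 8)| =11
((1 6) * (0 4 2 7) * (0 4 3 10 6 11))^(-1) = [11, 6, 4, 0, 7, 5, 10, 2, 8, 9, 3, 1] = (0 11 1 6 10 3)(2 4 7)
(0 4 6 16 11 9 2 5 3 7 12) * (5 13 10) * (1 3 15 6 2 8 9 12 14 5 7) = (0 4 2 13 10 7 14 5 15 6 16 11 12)(1 3)(8 9) = [4, 3, 13, 1, 2, 15, 16, 14, 9, 8, 7, 12, 0, 10, 5, 6, 11]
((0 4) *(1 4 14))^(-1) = (0 4 1 14) = [4, 14, 2, 3, 1, 5, 6, 7, 8, 9, 10, 11, 12, 13, 0]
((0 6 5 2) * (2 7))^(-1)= [2, 1, 7, 3, 4, 6, 0, 5]= (0 2 7 5 6)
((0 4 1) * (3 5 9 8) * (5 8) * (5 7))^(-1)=(0 1 4)(3 8)(5 7 9)=[1, 4, 2, 8, 0, 7, 6, 9, 3, 5]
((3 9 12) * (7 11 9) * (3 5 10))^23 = (3 11 12 10 7 9 5) = [0, 1, 2, 11, 4, 3, 6, 9, 8, 5, 7, 12, 10]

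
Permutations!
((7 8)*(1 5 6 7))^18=[0, 7, 2, 3, 4, 8, 1, 5, 6]=(1 7 5 8 6)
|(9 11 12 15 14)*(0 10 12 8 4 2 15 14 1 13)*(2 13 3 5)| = |(0 10 12 14 9 11 8 4 13)(1 3 5 2 15)| = 45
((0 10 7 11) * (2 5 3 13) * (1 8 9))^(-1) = (0 11 7 10)(1 9 8)(2 13 3 5) = [11, 9, 13, 5, 4, 2, 6, 10, 1, 8, 0, 7, 12, 3]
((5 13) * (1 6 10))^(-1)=(1 10 6)(5 13)=[0, 10, 2, 3, 4, 13, 1, 7, 8, 9, 6, 11, 12, 5]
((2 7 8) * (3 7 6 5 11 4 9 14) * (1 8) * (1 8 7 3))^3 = (1 2 11 14 8 5 9 7 6 4) = [0, 2, 11, 3, 1, 9, 4, 6, 5, 7, 10, 14, 12, 13, 8]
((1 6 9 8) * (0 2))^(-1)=[2, 8, 0, 3, 4, 5, 1, 7, 9, 6]=(0 2)(1 8 9 6)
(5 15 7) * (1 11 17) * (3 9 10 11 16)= (1 16 3 9 10 11 17)(5 15 7)= [0, 16, 2, 9, 4, 15, 6, 5, 8, 10, 11, 17, 12, 13, 14, 7, 3, 1]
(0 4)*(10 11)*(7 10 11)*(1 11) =[4, 11, 2, 3, 0, 5, 6, 10, 8, 9, 7, 1] =(0 4)(1 11)(7 10)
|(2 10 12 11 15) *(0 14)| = 10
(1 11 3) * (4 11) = (1 4 11 3) = [0, 4, 2, 1, 11, 5, 6, 7, 8, 9, 10, 3]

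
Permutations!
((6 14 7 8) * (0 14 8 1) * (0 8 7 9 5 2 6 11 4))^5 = (0 6 4 2 11 5 8 9 1 14 7) = [6, 14, 11, 3, 2, 8, 4, 0, 9, 1, 10, 5, 12, 13, 7]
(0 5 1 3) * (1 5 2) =(5)(0 2 1 3) =[2, 3, 1, 0, 4, 5]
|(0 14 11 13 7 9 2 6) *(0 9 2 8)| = |(0 14 11 13 7 2 6 9 8)| = 9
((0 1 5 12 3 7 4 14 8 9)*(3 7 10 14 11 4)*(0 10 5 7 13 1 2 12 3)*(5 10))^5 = (0 7 1 13 12 2)(3 5 9 8 14 10)(4 11) = [7, 13, 0, 5, 11, 9, 6, 1, 14, 8, 3, 4, 2, 12, 10]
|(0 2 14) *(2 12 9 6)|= 6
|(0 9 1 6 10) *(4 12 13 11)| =|(0 9 1 6 10)(4 12 13 11)| =20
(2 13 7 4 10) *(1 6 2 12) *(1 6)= (2 13 7 4 10 12 6)= [0, 1, 13, 3, 10, 5, 2, 4, 8, 9, 12, 11, 6, 7]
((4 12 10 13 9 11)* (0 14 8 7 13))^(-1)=(0 10 12 4 11 9 13 7 8 14)=[10, 1, 2, 3, 11, 5, 6, 8, 14, 13, 12, 9, 4, 7, 0]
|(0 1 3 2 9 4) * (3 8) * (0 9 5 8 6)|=|(0 1 6)(2 5 8 3)(4 9)|=12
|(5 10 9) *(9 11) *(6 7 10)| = |(5 6 7 10 11 9)| = 6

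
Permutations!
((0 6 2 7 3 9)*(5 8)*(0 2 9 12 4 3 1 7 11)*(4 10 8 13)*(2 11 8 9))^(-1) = (0 11 9 10 12 3 4 13 5 8 2 6)(1 7) = [11, 7, 6, 4, 13, 8, 0, 1, 2, 10, 12, 9, 3, 5]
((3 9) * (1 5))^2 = [0, 1, 2, 3, 4, 5, 6, 7, 8, 9] = (9)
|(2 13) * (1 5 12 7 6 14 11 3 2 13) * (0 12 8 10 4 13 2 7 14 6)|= 42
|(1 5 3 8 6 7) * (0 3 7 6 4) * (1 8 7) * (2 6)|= 10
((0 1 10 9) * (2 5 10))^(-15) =(0 5)(1 10)(2 9) =[5, 10, 9, 3, 4, 0, 6, 7, 8, 2, 1]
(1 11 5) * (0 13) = [13, 11, 2, 3, 4, 1, 6, 7, 8, 9, 10, 5, 12, 0] = (0 13)(1 11 5)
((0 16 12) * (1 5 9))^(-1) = (0 12 16)(1 9 5) = [12, 9, 2, 3, 4, 1, 6, 7, 8, 5, 10, 11, 16, 13, 14, 15, 0]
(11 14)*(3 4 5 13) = (3 4 5 13)(11 14) = [0, 1, 2, 4, 5, 13, 6, 7, 8, 9, 10, 14, 12, 3, 11]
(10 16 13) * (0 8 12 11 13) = [8, 1, 2, 3, 4, 5, 6, 7, 12, 9, 16, 13, 11, 10, 14, 15, 0] = (0 8 12 11 13 10 16)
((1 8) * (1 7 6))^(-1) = [0, 6, 2, 3, 4, 5, 7, 8, 1] = (1 6 7 8)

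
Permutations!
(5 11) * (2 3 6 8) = [0, 1, 3, 6, 4, 11, 8, 7, 2, 9, 10, 5] = (2 3 6 8)(5 11)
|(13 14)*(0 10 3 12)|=|(0 10 3 12)(13 14)|=4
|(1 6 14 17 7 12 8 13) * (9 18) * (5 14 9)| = 11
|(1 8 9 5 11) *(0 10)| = 10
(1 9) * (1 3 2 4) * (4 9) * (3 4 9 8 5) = (1 9 4)(2 8 5 3) = [0, 9, 8, 2, 1, 3, 6, 7, 5, 4]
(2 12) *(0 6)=(0 6)(2 12)=[6, 1, 12, 3, 4, 5, 0, 7, 8, 9, 10, 11, 2]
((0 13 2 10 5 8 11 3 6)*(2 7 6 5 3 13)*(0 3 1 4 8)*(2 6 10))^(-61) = (0 5 3 6)(1 8 13 10 4 11 7) = [5, 8, 2, 6, 11, 3, 0, 1, 13, 9, 4, 7, 12, 10]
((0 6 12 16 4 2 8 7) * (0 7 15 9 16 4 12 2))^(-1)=(0 4 12 16 9 15 8 2 6)=[4, 1, 6, 3, 12, 5, 0, 7, 2, 15, 10, 11, 16, 13, 14, 8, 9]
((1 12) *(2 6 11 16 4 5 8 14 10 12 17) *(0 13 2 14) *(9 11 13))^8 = (0 9 11 16 4 5 8)(1 10 17 12 14)(2 13 6) = [9, 10, 13, 3, 5, 8, 2, 7, 0, 11, 17, 16, 14, 6, 1, 15, 4, 12]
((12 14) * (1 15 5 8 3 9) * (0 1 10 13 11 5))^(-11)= (0 1 15)(3 13 8 10 5 9 11)(12 14)= [1, 15, 2, 13, 4, 9, 6, 7, 10, 11, 5, 3, 14, 8, 12, 0]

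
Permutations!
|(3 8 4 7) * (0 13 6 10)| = 4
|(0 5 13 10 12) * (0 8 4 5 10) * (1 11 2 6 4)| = |(0 10 12 8 1 11 2 6 4 5 13)| = 11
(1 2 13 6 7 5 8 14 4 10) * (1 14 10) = (1 2 13 6 7 5 8 10 14 4) = [0, 2, 13, 3, 1, 8, 7, 5, 10, 9, 14, 11, 12, 6, 4]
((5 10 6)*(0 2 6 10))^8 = (10) = [0, 1, 2, 3, 4, 5, 6, 7, 8, 9, 10]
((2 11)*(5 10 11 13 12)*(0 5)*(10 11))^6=(13)=[0, 1, 2, 3, 4, 5, 6, 7, 8, 9, 10, 11, 12, 13]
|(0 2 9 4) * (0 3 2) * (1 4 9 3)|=|(9)(1 4)(2 3)|=2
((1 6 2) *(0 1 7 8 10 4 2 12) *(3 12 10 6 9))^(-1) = (0 12 3 9 1)(2 4 10 6 8 7) = [12, 0, 4, 9, 10, 5, 8, 2, 7, 1, 6, 11, 3]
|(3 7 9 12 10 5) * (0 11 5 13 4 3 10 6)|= |(0 11 5 10 13 4 3 7 9 12 6)|= 11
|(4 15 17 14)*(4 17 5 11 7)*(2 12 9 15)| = |(2 12 9 15 5 11 7 4)(14 17)| = 8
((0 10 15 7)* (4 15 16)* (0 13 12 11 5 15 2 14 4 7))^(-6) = (0 7 11)(5 10 13)(12 15 16) = [7, 1, 2, 3, 4, 10, 6, 11, 8, 9, 13, 0, 15, 5, 14, 16, 12]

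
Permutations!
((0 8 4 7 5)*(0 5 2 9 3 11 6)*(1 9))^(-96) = [2, 6, 11, 8, 9, 5, 7, 3, 1, 0, 10, 4] = (0 2 11 4 9)(1 6 7 3 8)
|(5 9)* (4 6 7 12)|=4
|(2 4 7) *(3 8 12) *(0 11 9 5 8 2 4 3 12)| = |(12)(0 11 9 5 8)(2 3)(4 7)| = 10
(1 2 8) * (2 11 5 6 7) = (1 11 5 6 7 2 8) = [0, 11, 8, 3, 4, 6, 7, 2, 1, 9, 10, 5]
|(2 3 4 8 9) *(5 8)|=|(2 3 4 5 8 9)|=6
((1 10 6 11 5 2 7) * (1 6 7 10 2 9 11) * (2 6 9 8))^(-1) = (1 6)(2 8 5 11 9 7 10) = [0, 6, 8, 3, 4, 11, 1, 10, 5, 7, 2, 9]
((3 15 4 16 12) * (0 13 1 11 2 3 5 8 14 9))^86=[1, 2, 15, 4, 12, 14, 6, 7, 9, 13, 10, 3, 8, 11, 0, 16, 5]=(0 1 2 15 16 5 14)(3 4 12 8 9 13 11)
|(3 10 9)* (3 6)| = 4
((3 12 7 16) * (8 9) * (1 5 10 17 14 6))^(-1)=(1 6 14 17 10 5)(3 16 7 12)(8 9)=[0, 6, 2, 16, 4, 1, 14, 12, 9, 8, 5, 11, 3, 13, 17, 15, 7, 10]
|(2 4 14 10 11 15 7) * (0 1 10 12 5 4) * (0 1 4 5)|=|(0 4 14 12)(1 10 11 15 7 2)|=12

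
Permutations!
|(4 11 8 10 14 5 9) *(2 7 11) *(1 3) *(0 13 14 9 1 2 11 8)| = |(0 13 14 5 1 3 2 7 8 10 9 4 11)| = 13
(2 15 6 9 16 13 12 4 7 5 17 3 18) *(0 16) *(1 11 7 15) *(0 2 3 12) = [16, 11, 1, 18, 15, 17, 9, 5, 8, 2, 10, 7, 4, 0, 14, 6, 13, 12, 3] = (0 16 13)(1 11 7 5 17 12 4 15 6 9 2)(3 18)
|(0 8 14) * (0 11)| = 4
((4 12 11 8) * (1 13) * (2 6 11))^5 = (1 13)(2 12 4 8 11 6) = [0, 13, 12, 3, 8, 5, 2, 7, 11, 9, 10, 6, 4, 1]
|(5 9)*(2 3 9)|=4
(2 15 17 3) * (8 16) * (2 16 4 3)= (2 15 17)(3 16 8 4)= [0, 1, 15, 16, 3, 5, 6, 7, 4, 9, 10, 11, 12, 13, 14, 17, 8, 2]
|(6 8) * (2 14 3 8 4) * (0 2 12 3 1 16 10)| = 30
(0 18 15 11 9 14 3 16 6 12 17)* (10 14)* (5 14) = (0 18 15 11 9 10 5 14 3 16 6 12 17) = [18, 1, 2, 16, 4, 14, 12, 7, 8, 10, 5, 9, 17, 13, 3, 11, 6, 0, 15]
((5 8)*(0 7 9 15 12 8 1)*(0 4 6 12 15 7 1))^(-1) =(15)(0 5 8 12 6 4 1)(7 9) =[5, 0, 2, 3, 1, 8, 4, 9, 12, 7, 10, 11, 6, 13, 14, 15]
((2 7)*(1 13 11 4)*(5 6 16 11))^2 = (1 5 16 4 13 6 11) = [0, 5, 2, 3, 13, 16, 11, 7, 8, 9, 10, 1, 12, 6, 14, 15, 4]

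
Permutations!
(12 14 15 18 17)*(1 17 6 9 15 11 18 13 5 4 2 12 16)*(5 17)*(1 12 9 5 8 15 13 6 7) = [0, 8, 9, 3, 2, 4, 5, 1, 15, 13, 10, 18, 14, 17, 11, 6, 12, 16, 7] = (1 8 15 6 5 4 2 9 13 17 16 12 14 11 18 7)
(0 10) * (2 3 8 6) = (0 10)(2 3 8 6) = [10, 1, 3, 8, 4, 5, 2, 7, 6, 9, 0]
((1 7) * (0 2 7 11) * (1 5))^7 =(0 2 7 5 1 11) =[2, 11, 7, 3, 4, 1, 6, 5, 8, 9, 10, 0]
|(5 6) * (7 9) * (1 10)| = 2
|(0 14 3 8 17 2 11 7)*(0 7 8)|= 12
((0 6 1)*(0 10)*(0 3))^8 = (0 10 6 3 1) = [10, 0, 2, 1, 4, 5, 3, 7, 8, 9, 6]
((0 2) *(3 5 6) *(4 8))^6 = (8) = [0, 1, 2, 3, 4, 5, 6, 7, 8]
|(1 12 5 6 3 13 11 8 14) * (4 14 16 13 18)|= |(1 12 5 6 3 18 4 14)(8 16 13 11)|= 8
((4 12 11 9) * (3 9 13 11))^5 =[0, 1, 2, 9, 12, 5, 6, 7, 8, 4, 10, 13, 3, 11] =(3 9 4 12)(11 13)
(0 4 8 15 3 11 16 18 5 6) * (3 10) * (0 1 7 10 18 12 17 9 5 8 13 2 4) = (1 7 10 3 11 16 12 17 9 5 6)(2 4 13)(8 15 18) = [0, 7, 4, 11, 13, 6, 1, 10, 15, 5, 3, 16, 17, 2, 14, 18, 12, 9, 8]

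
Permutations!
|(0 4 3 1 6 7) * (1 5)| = 7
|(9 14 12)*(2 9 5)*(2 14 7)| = |(2 9 7)(5 14 12)| = 3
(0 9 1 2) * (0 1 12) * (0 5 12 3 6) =(0 9 3 6)(1 2)(5 12) =[9, 2, 1, 6, 4, 12, 0, 7, 8, 3, 10, 11, 5]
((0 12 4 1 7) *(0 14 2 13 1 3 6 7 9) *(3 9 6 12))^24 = [9, 1, 2, 0, 12, 5, 6, 7, 8, 4, 10, 11, 3, 13, 14] = (14)(0 9 4 12 3)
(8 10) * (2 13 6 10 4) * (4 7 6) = [0, 1, 13, 3, 2, 5, 10, 6, 7, 9, 8, 11, 12, 4] = (2 13 4)(6 10 8 7)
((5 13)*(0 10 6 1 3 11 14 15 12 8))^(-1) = (0 8 12 15 14 11 3 1 6 10)(5 13) = [8, 6, 2, 1, 4, 13, 10, 7, 12, 9, 0, 3, 15, 5, 11, 14]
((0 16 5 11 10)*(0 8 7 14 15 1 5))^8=[0, 1, 2, 3, 4, 5, 6, 7, 8, 9, 10, 11, 12, 13, 14, 15, 16]=(16)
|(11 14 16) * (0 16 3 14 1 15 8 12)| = |(0 16 11 1 15 8 12)(3 14)| = 14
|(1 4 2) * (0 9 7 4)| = 6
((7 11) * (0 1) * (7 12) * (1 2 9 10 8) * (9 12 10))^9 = (0 2 12 7 11 10 8 1) = [2, 0, 12, 3, 4, 5, 6, 11, 1, 9, 8, 10, 7]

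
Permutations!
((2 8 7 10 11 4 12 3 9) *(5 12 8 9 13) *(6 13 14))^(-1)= (2 9)(3 12 5 13 6 14)(4 11 10 7 8)= [0, 1, 9, 12, 11, 13, 14, 8, 4, 2, 7, 10, 5, 6, 3]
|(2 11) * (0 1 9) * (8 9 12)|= 10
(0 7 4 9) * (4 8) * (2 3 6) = (0 7 8 4 9)(2 3 6) = [7, 1, 3, 6, 9, 5, 2, 8, 4, 0]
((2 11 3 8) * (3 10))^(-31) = (2 8 3 10 11) = [0, 1, 8, 10, 4, 5, 6, 7, 3, 9, 11, 2]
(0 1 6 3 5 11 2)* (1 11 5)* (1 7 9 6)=(0 11 2)(3 7 9 6)=[11, 1, 0, 7, 4, 5, 3, 9, 8, 6, 10, 2]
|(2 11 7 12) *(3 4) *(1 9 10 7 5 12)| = 4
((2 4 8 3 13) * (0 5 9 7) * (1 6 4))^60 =[0, 3, 8, 6, 2, 5, 13, 7, 1, 9, 10, 11, 12, 4] =(1 3 6 13 4 2 8)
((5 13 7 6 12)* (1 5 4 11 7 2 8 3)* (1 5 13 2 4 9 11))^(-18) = (13)(2 3)(5 8)(6 9 7 12 11) = [0, 1, 3, 2, 4, 8, 9, 12, 5, 7, 10, 6, 11, 13]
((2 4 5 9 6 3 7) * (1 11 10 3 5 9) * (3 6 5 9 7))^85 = (1 11 10 6 9 5)(2 4 7) = [0, 11, 4, 3, 7, 1, 9, 2, 8, 5, 6, 10]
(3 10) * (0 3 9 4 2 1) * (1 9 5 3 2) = (0 2 9 4 1)(3 10 5) = [2, 0, 9, 10, 1, 3, 6, 7, 8, 4, 5]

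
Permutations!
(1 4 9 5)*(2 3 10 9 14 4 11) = (1 11 2 3 10 9 5)(4 14) = [0, 11, 3, 10, 14, 1, 6, 7, 8, 5, 9, 2, 12, 13, 4]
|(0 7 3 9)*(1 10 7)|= 6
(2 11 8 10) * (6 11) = (2 6 11 8 10) = [0, 1, 6, 3, 4, 5, 11, 7, 10, 9, 2, 8]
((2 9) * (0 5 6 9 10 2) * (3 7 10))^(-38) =(0 6)(2 7)(3 10)(5 9) =[6, 1, 7, 10, 4, 9, 0, 2, 8, 5, 3]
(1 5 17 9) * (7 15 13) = [0, 5, 2, 3, 4, 17, 6, 15, 8, 1, 10, 11, 12, 7, 14, 13, 16, 9] = (1 5 17 9)(7 15 13)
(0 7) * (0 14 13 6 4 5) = (0 7 14 13 6 4 5) = [7, 1, 2, 3, 5, 0, 4, 14, 8, 9, 10, 11, 12, 6, 13]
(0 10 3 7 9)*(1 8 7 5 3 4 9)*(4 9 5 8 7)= (0 10 9)(1 7)(3 8 4 5)= [10, 7, 2, 8, 5, 3, 6, 1, 4, 0, 9]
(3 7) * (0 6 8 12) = [6, 1, 2, 7, 4, 5, 8, 3, 12, 9, 10, 11, 0] = (0 6 8 12)(3 7)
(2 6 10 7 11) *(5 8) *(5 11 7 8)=(2 6 10 8 11)=[0, 1, 6, 3, 4, 5, 10, 7, 11, 9, 8, 2]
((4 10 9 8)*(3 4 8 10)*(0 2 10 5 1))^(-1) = [1, 5, 0, 4, 3, 9, 6, 7, 8, 10, 2] = (0 1 5 9 10 2)(3 4)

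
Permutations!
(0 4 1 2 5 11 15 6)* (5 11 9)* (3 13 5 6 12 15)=(0 4 1 2 11 3 13 5 9 6)(12 15)=[4, 2, 11, 13, 1, 9, 0, 7, 8, 6, 10, 3, 15, 5, 14, 12]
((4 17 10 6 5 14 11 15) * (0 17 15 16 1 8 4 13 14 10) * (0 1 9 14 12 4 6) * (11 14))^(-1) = (0 10 5 6 8 1 17)(4 12 13 15)(9 16 11) = [10, 17, 2, 3, 12, 6, 8, 7, 1, 16, 5, 9, 13, 15, 14, 4, 11, 0]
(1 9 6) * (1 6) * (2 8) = (1 9)(2 8) = [0, 9, 8, 3, 4, 5, 6, 7, 2, 1]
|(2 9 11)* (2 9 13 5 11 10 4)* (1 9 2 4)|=|(1 9 10)(2 13 5 11)|=12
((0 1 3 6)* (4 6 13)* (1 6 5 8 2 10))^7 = (0 6)(1 10 2 8 5 4 13 3) = [6, 10, 8, 1, 13, 4, 0, 7, 5, 9, 2, 11, 12, 3]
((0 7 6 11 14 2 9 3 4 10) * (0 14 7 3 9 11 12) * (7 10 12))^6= (0 4)(2 10)(3 12)(11 14)= [4, 1, 10, 12, 0, 5, 6, 7, 8, 9, 2, 14, 3, 13, 11]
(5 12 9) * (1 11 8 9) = (1 11 8 9 5 12) = [0, 11, 2, 3, 4, 12, 6, 7, 9, 5, 10, 8, 1]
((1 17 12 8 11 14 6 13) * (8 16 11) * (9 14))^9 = (17) = [0, 1, 2, 3, 4, 5, 6, 7, 8, 9, 10, 11, 12, 13, 14, 15, 16, 17]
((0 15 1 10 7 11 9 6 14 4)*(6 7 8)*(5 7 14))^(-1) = (0 4 14 9 11 7 5 6 8 10 1 15) = [4, 15, 2, 3, 14, 6, 8, 5, 10, 11, 1, 7, 12, 13, 9, 0]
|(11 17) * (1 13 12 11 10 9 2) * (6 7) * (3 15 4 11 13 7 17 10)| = |(1 7 6 17 3 15 4 11 10 9 2)(12 13)| = 22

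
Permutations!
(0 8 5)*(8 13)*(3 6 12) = (0 13 8 5)(3 6 12) = [13, 1, 2, 6, 4, 0, 12, 7, 5, 9, 10, 11, 3, 8]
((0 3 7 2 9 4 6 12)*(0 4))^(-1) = (0 9 2 7 3)(4 12 6) = [9, 1, 7, 0, 12, 5, 4, 3, 8, 2, 10, 11, 6]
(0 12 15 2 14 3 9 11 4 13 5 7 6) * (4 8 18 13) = [12, 1, 14, 9, 4, 7, 0, 6, 18, 11, 10, 8, 15, 5, 3, 2, 16, 17, 13] = (0 12 15 2 14 3 9 11 8 18 13 5 7 6)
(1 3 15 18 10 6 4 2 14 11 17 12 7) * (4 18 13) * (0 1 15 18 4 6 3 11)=[1, 11, 14, 18, 2, 5, 4, 15, 8, 9, 3, 17, 7, 6, 0, 13, 16, 12, 10]=(0 1 11 17 12 7 15 13 6 4 2 14)(3 18 10)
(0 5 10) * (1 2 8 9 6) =(0 5 10)(1 2 8 9 6) =[5, 2, 8, 3, 4, 10, 1, 7, 9, 6, 0]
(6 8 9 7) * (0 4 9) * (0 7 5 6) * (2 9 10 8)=(0 4 10 8 7)(2 9 5 6)=[4, 1, 9, 3, 10, 6, 2, 0, 7, 5, 8]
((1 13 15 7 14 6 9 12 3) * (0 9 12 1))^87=(0 6 15 9 12 7 1 3 14 13)=[6, 3, 2, 14, 4, 5, 15, 1, 8, 12, 10, 11, 7, 0, 13, 9]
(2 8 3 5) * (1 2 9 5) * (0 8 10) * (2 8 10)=[10, 8, 2, 1, 4, 9, 6, 7, 3, 5, 0]=(0 10)(1 8 3)(5 9)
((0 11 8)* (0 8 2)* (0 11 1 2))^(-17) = [11, 0, 1, 3, 4, 5, 6, 7, 8, 9, 10, 2] = (0 11 2 1)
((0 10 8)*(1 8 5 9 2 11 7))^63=[0, 1, 2, 3, 4, 5, 6, 7, 8, 9, 10, 11]=(11)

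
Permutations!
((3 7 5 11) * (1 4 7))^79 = (1 4 7 5 11 3) = [0, 4, 2, 1, 7, 11, 6, 5, 8, 9, 10, 3]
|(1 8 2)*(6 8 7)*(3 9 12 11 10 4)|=|(1 7 6 8 2)(3 9 12 11 10 4)|=30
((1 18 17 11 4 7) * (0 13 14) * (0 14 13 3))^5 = (0 3)(1 7 4 11 17 18) = [3, 7, 2, 0, 11, 5, 6, 4, 8, 9, 10, 17, 12, 13, 14, 15, 16, 18, 1]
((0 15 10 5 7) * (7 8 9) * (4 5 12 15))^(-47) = (0 4 5 8 9 7)(10 12 15) = [4, 1, 2, 3, 5, 8, 6, 0, 9, 7, 12, 11, 15, 13, 14, 10]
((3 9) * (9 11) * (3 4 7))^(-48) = (3 9 7 11 4) = [0, 1, 2, 9, 3, 5, 6, 11, 8, 7, 10, 4]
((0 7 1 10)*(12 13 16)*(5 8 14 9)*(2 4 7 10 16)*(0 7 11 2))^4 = [16, 0, 4, 3, 11, 5, 6, 13, 8, 9, 12, 2, 7, 1, 14, 15, 10] = (0 16 10 12 7 13 1)(2 4 11)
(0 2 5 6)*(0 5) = [2, 1, 0, 3, 4, 6, 5] = (0 2)(5 6)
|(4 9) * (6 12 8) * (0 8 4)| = |(0 8 6 12 4 9)| = 6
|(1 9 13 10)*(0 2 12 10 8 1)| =|(0 2 12 10)(1 9 13 8)| =4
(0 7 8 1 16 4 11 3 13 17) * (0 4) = (0 7 8 1 16)(3 13 17 4 11) = [7, 16, 2, 13, 11, 5, 6, 8, 1, 9, 10, 3, 12, 17, 14, 15, 0, 4]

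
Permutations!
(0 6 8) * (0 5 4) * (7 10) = (0 6 8 5 4)(7 10) = [6, 1, 2, 3, 0, 4, 8, 10, 5, 9, 7]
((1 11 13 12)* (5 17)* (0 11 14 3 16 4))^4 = [1, 4, 2, 11, 12, 5, 6, 7, 8, 9, 10, 14, 16, 3, 0, 15, 13, 17] = (17)(0 1 4 12 16 13 3 11 14)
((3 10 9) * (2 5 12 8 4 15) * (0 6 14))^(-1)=(0 14 6)(2 15 4 8 12 5)(3 9 10)=[14, 1, 15, 9, 8, 2, 0, 7, 12, 10, 3, 11, 5, 13, 6, 4]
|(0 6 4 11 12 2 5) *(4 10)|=8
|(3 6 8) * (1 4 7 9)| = 12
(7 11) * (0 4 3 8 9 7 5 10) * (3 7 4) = (0 3 8 9 4 7 11 5 10) = [3, 1, 2, 8, 7, 10, 6, 11, 9, 4, 0, 5]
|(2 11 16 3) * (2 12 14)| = |(2 11 16 3 12 14)| = 6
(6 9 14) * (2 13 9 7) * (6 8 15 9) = (2 13 6 7)(8 15 9 14) = [0, 1, 13, 3, 4, 5, 7, 2, 15, 14, 10, 11, 12, 6, 8, 9]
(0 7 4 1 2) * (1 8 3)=[7, 2, 0, 1, 8, 5, 6, 4, 3]=(0 7 4 8 3 1 2)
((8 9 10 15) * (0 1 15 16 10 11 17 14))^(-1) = (0 14 17 11 9 8 15 1)(10 16) = [14, 0, 2, 3, 4, 5, 6, 7, 15, 8, 16, 9, 12, 13, 17, 1, 10, 11]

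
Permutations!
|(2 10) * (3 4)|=2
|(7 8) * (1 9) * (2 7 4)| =|(1 9)(2 7 8 4)| =4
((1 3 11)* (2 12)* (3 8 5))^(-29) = (1 8 5 3 11)(2 12) = [0, 8, 12, 11, 4, 3, 6, 7, 5, 9, 10, 1, 2]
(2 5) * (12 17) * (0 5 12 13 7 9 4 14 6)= (0 5 2 12 17 13 7 9 4 14 6)= [5, 1, 12, 3, 14, 2, 0, 9, 8, 4, 10, 11, 17, 7, 6, 15, 16, 13]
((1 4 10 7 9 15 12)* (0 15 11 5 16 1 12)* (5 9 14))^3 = (0 15)(1 7 16 10 5 4 14)(9 11) = [15, 7, 2, 3, 14, 4, 6, 16, 8, 11, 5, 9, 12, 13, 1, 0, 10]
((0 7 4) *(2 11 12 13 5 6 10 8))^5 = (0 4 7)(2 6 12 8 5 11 10 13) = [4, 1, 6, 3, 7, 11, 12, 0, 5, 9, 13, 10, 8, 2]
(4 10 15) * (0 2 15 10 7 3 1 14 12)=[2, 14, 15, 1, 7, 5, 6, 3, 8, 9, 10, 11, 0, 13, 12, 4]=(0 2 15 4 7 3 1 14 12)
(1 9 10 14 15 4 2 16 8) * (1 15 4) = (1 9 10 14 4 2 16 8 15) = [0, 9, 16, 3, 2, 5, 6, 7, 15, 10, 14, 11, 12, 13, 4, 1, 8]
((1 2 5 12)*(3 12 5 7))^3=(1 3 2 12 7)=[0, 3, 12, 2, 4, 5, 6, 1, 8, 9, 10, 11, 7]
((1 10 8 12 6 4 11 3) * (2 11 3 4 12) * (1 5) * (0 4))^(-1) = (0 11 2 8 10 1 5 3 4)(6 12) = [11, 5, 8, 4, 0, 3, 12, 7, 10, 9, 1, 2, 6]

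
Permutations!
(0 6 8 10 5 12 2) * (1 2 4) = (0 6 8 10 5 12 4 1 2) = [6, 2, 0, 3, 1, 12, 8, 7, 10, 9, 5, 11, 4]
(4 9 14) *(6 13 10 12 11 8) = (4 9 14)(6 13 10 12 11 8) = [0, 1, 2, 3, 9, 5, 13, 7, 6, 14, 12, 8, 11, 10, 4]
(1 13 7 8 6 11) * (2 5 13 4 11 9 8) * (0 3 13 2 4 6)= (0 3 13 7 4 11 1 6 9 8)(2 5)= [3, 6, 5, 13, 11, 2, 9, 4, 0, 8, 10, 1, 12, 7]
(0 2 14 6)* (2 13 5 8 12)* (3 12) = [13, 1, 14, 12, 4, 8, 0, 7, 3, 9, 10, 11, 2, 5, 6] = (0 13 5 8 3 12 2 14 6)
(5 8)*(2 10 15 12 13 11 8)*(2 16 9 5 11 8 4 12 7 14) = (2 10 15 7 14)(4 12 13 8 11)(5 16 9) = [0, 1, 10, 3, 12, 16, 6, 14, 11, 5, 15, 4, 13, 8, 2, 7, 9]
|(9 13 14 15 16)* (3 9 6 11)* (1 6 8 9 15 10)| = |(1 6 11 3 15 16 8 9 13 14 10)| = 11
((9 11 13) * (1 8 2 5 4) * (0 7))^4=(1 4 5 2 8)(9 11 13)=[0, 4, 8, 3, 5, 2, 6, 7, 1, 11, 10, 13, 12, 9]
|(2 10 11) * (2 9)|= 4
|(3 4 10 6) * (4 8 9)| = 6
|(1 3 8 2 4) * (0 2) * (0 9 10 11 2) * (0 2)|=|(0 2 4 1 3 8 9 10 11)|=9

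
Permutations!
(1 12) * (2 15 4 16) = (1 12)(2 15 4 16) = [0, 12, 15, 3, 16, 5, 6, 7, 8, 9, 10, 11, 1, 13, 14, 4, 2]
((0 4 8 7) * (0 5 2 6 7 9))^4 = (9) = [0, 1, 2, 3, 4, 5, 6, 7, 8, 9]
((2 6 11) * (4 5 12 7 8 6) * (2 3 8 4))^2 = (3 6)(4 12)(5 7)(8 11) = [0, 1, 2, 6, 12, 7, 3, 5, 11, 9, 10, 8, 4]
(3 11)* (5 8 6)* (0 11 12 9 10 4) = [11, 1, 2, 12, 0, 8, 5, 7, 6, 10, 4, 3, 9] = (0 11 3 12 9 10 4)(5 8 6)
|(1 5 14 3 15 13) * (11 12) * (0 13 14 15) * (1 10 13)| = 6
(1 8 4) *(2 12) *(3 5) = [0, 8, 12, 5, 1, 3, 6, 7, 4, 9, 10, 11, 2] = (1 8 4)(2 12)(3 5)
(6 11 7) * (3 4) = (3 4)(6 11 7) = [0, 1, 2, 4, 3, 5, 11, 6, 8, 9, 10, 7]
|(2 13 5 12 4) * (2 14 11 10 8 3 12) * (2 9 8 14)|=24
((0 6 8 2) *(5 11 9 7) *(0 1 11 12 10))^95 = [7, 0, 10, 3, 4, 1, 5, 2, 12, 8, 9, 6, 11] = (0 7 2 10 9 8 12 11 6 5 1)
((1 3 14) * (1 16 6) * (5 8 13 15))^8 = (1 16 3 6 14) = [0, 16, 2, 6, 4, 5, 14, 7, 8, 9, 10, 11, 12, 13, 1, 15, 3]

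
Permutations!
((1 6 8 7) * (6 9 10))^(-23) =(1 9 10 6 8 7) =[0, 9, 2, 3, 4, 5, 8, 1, 7, 10, 6]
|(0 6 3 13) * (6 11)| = 5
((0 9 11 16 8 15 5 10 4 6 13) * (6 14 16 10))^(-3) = (0 5 16 10)(4 9 6 8)(11 13 15 14) = [5, 1, 2, 3, 9, 16, 8, 7, 4, 6, 0, 13, 12, 15, 11, 14, 10]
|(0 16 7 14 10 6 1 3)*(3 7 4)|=20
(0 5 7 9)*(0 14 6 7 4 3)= [5, 1, 2, 0, 3, 4, 7, 9, 8, 14, 10, 11, 12, 13, 6]= (0 5 4 3)(6 7 9 14)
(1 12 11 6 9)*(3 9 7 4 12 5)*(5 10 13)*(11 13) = (1 10 11 6 7 4 12 13 5 3 9) = [0, 10, 2, 9, 12, 3, 7, 4, 8, 1, 11, 6, 13, 5]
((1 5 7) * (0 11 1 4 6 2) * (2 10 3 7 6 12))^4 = (0 6 4 11 10 12 1 3 2 5 7) = [6, 3, 5, 2, 11, 7, 4, 0, 8, 9, 12, 10, 1]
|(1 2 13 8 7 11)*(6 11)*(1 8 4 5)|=20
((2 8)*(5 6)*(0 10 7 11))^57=(0 10 7 11)(2 8)(5 6)=[10, 1, 8, 3, 4, 6, 5, 11, 2, 9, 7, 0]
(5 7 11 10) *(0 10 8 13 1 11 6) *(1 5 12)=(0 10 12 1 11 8 13 5 7 6)=[10, 11, 2, 3, 4, 7, 0, 6, 13, 9, 12, 8, 1, 5]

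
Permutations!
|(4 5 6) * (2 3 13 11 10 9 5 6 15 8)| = |(2 3 13 11 10 9 5 15 8)(4 6)| = 18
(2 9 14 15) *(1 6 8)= (1 6 8)(2 9 14 15)= [0, 6, 9, 3, 4, 5, 8, 7, 1, 14, 10, 11, 12, 13, 15, 2]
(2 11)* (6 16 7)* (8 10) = (2 11)(6 16 7)(8 10) = [0, 1, 11, 3, 4, 5, 16, 6, 10, 9, 8, 2, 12, 13, 14, 15, 7]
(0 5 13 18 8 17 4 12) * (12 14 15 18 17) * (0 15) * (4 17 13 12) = (0 5 12 15 18 8 4 14) = [5, 1, 2, 3, 14, 12, 6, 7, 4, 9, 10, 11, 15, 13, 0, 18, 16, 17, 8]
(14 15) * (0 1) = (0 1)(14 15) = [1, 0, 2, 3, 4, 5, 6, 7, 8, 9, 10, 11, 12, 13, 15, 14]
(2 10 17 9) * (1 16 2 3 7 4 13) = (1 16 2 10 17 9 3 7 4 13) = [0, 16, 10, 7, 13, 5, 6, 4, 8, 3, 17, 11, 12, 1, 14, 15, 2, 9]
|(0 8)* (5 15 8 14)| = 5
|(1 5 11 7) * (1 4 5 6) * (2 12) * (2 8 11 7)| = 12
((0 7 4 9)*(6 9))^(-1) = [9, 1, 2, 3, 7, 5, 4, 0, 8, 6] = (0 9 6 4 7)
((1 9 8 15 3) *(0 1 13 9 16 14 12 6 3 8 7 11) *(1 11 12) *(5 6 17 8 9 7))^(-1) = [11, 14, 2, 6, 4, 9, 5, 13, 17, 15, 10, 0, 7, 3, 16, 8, 1, 12] = (0 11)(1 14 16)(3 6 5 9 15 8 17 12 7 13)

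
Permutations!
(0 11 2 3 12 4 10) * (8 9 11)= [8, 1, 3, 12, 10, 5, 6, 7, 9, 11, 0, 2, 4]= (0 8 9 11 2 3 12 4 10)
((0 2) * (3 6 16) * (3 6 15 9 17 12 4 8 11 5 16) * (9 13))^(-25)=(0 2)(3 6 16 5 11 8 4 12 17 9 13 15)=[2, 1, 0, 6, 12, 11, 16, 7, 4, 13, 10, 8, 17, 15, 14, 3, 5, 9]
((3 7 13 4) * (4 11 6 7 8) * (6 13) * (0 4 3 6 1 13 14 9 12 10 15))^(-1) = [15, 7, 2, 8, 0, 5, 4, 6, 3, 14, 12, 13, 9, 1, 11, 10] = (0 15 10 12 9 14 11 13 1 7 6 4)(3 8)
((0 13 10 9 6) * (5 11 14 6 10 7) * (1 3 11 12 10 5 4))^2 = [7, 11, 2, 14, 3, 10, 13, 1, 8, 12, 5, 6, 9, 4, 0] = (0 7 1 11 6 13 4 3 14)(5 10)(9 12)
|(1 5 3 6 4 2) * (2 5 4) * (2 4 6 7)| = |(1 6 4 5 3 7 2)| = 7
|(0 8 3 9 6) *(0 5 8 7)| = |(0 7)(3 9 6 5 8)| = 10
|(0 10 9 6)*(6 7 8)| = 6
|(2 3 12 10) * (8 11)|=4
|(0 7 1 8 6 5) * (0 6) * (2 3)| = |(0 7 1 8)(2 3)(5 6)| = 4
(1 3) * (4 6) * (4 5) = (1 3)(4 6 5) = [0, 3, 2, 1, 6, 4, 5]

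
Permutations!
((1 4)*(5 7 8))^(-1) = (1 4)(5 8 7) = [0, 4, 2, 3, 1, 8, 6, 5, 7]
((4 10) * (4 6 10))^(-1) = (6 10) = [0, 1, 2, 3, 4, 5, 10, 7, 8, 9, 6]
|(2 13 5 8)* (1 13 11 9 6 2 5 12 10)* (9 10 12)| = |(1 13 9 6 2 11 10)(5 8)| = 14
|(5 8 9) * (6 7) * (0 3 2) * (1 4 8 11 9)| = |(0 3 2)(1 4 8)(5 11 9)(6 7)| = 6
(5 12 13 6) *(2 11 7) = (2 11 7)(5 12 13 6) = [0, 1, 11, 3, 4, 12, 5, 2, 8, 9, 10, 7, 13, 6]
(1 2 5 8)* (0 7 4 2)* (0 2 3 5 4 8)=(0 7 8 1 2 4 3 5)=[7, 2, 4, 5, 3, 0, 6, 8, 1]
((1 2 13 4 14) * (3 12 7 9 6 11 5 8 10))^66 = (1 2 13 4 14)(3 9 5)(6 8 12)(7 11 10) = [0, 2, 13, 9, 14, 3, 8, 11, 12, 5, 7, 10, 6, 4, 1]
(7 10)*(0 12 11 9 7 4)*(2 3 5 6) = (0 12 11 9 7 10 4)(2 3 5 6) = [12, 1, 3, 5, 0, 6, 2, 10, 8, 7, 4, 9, 11]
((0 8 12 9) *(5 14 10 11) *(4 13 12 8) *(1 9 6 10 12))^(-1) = [9, 13, 2, 3, 0, 11, 12, 7, 8, 1, 6, 10, 14, 4, 5] = (0 9 1 13 4)(5 11 10 6 12 14)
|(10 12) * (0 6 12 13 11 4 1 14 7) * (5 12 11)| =|(0 6 11 4 1 14 7)(5 12 10 13)| =28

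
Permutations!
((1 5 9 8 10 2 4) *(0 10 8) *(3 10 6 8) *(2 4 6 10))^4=(0 5 4)(1 10 9)=[5, 10, 2, 3, 0, 4, 6, 7, 8, 1, 9]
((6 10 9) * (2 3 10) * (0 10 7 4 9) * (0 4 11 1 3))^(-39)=[9, 3, 4, 7, 2, 5, 10, 11, 8, 0, 6, 1]=(0 9)(1 3 7 11)(2 4)(6 10)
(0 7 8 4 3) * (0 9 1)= (0 7 8 4 3 9 1)= [7, 0, 2, 9, 3, 5, 6, 8, 4, 1]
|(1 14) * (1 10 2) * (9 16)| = |(1 14 10 2)(9 16)| = 4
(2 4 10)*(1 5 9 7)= (1 5 9 7)(2 4 10)= [0, 5, 4, 3, 10, 9, 6, 1, 8, 7, 2]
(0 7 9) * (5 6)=[7, 1, 2, 3, 4, 6, 5, 9, 8, 0]=(0 7 9)(5 6)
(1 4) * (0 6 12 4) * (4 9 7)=[6, 0, 2, 3, 1, 5, 12, 4, 8, 7, 10, 11, 9]=(0 6 12 9 7 4 1)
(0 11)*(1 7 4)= [11, 7, 2, 3, 1, 5, 6, 4, 8, 9, 10, 0]= (0 11)(1 7 4)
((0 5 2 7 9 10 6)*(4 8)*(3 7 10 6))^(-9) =(0 6 9 7 3 10 2 5)(4 8) =[6, 1, 5, 10, 8, 0, 9, 3, 4, 7, 2]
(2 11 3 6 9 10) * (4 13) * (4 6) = (2 11 3 4 13 6 9 10) = [0, 1, 11, 4, 13, 5, 9, 7, 8, 10, 2, 3, 12, 6]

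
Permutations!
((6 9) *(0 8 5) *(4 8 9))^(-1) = (0 5 8 4 6 9) = [5, 1, 2, 3, 6, 8, 9, 7, 4, 0]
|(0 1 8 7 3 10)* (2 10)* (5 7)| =|(0 1 8 5 7 3 2 10)| =8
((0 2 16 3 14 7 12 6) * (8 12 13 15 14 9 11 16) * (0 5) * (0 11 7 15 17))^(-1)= [17, 1, 0, 16, 4, 6, 12, 9, 2, 3, 10, 5, 8, 7, 15, 14, 11, 13]= (0 17 13 7 9 3 16 11 5 6 12 8 2)(14 15)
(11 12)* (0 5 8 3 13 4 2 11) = (0 5 8 3 13 4 2 11 12) = [5, 1, 11, 13, 2, 8, 6, 7, 3, 9, 10, 12, 0, 4]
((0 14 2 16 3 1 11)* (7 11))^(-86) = (0 2 3 7)(1 11 14 16) = [2, 11, 3, 7, 4, 5, 6, 0, 8, 9, 10, 14, 12, 13, 16, 15, 1]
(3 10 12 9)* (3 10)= [0, 1, 2, 3, 4, 5, 6, 7, 8, 10, 12, 11, 9]= (9 10 12)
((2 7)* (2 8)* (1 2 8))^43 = (8)(1 2 7) = [0, 2, 7, 3, 4, 5, 6, 1, 8]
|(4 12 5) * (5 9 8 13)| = 6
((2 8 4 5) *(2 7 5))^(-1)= (2 4 8)(5 7)= [0, 1, 4, 3, 8, 7, 6, 5, 2]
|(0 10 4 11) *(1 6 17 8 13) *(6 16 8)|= |(0 10 4 11)(1 16 8 13)(6 17)|= 4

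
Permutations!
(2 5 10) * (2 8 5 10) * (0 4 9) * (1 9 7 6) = (0 4 7 6 1 9)(2 10 8 5) = [4, 9, 10, 3, 7, 2, 1, 6, 5, 0, 8]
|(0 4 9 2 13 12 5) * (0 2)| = 12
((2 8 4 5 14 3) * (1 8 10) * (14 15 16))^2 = (1 4 15 14 2)(3 10 8 5 16) = [0, 4, 1, 10, 15, 16, 6, 7, 5, 9, 8, 11, 12, 13, 2, 14, 3]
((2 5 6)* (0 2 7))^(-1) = (0 7 6 5 2) = [7, 1, 0, 3, 4, 2, 5, 6]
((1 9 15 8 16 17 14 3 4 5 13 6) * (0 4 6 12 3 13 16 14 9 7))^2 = (0 5 17 15 14 12 6 7 4 16 9 8 13 3 1) = [5, 0, 2, 1, 16, 17, 7, 4, 13, 8, 10, 11, 6, 3, 12, 14, 9, 15]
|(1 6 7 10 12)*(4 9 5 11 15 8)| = 30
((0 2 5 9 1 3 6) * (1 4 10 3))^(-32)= [0, 1, 2, 3, 4, 5, 6, 7, 8, 9, 10]= (10)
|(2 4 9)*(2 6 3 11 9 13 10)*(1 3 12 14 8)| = 8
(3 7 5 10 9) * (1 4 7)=(1 4 7 5 10 9 3)=[0, 4, 2, 1, 7, 10, 6, 5, 8, 3, 9]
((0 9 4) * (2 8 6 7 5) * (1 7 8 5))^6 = (9) = [0, 1, 2, 3, 4, 5, 6, 7, 8, 9]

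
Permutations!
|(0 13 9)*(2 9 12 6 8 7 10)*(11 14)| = |(0 13 12 6 8 7 10 2 9)(11 14)| = 18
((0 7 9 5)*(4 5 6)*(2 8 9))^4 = [9, 1, 4, 3, 2, 8, 7, 6, 5, 0] = (0 9)(2 4)(5 8)(6 7)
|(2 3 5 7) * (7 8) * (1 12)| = 10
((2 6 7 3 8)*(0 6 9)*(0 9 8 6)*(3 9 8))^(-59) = (2 3 6 7 9 8) = [0, 1, 3, 6, 4, 5, 7, 9, 2, 8]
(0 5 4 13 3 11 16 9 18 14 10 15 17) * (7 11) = (0 5 4 13 3 7 11 16 9 18 14 10 15 17) = [5, 1, 2, 7, 13, 4, 6, 11, 8, 18, 15, 16, 12, 3, 10, 17, 9, 0, 14]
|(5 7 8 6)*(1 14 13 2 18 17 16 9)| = 8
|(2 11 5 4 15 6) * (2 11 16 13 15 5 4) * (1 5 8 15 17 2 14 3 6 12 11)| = 20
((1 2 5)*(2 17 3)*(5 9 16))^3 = (1 2 5 3 16 17 9) = [0, 2, 5, 16, 4, 3, 6, 7, 8, 1, 10, 11, 12, 13, 14, 15, 17, 9]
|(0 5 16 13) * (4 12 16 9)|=7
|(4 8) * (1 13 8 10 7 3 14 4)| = |(1 13 8)(3 14 4 10 7)| = 15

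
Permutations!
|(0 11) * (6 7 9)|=|(0 11)(6 7 9)|=6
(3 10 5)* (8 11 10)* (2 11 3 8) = (2 11 10 5 8 3) = [0, 1, 11, 2, 4, 8, 6, 7, 3, 9, 5, 10]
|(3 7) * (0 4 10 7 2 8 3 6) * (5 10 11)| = 21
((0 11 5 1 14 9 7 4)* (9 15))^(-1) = (0 4 7 9 15 14 1 5 11) = [4, 5, 2, 3, 7, 11, 6, 9, 8, 15, 10, 0, 12, 13, 1, 14]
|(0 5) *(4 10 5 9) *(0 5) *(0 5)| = 5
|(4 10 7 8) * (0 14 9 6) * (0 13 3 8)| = 10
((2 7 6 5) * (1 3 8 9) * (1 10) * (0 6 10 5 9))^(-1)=(0 8 3 1 10 7 2 5 9 6)=[8, 10, 5, 1, 4, 9, 0, 2, 3, 6, 7]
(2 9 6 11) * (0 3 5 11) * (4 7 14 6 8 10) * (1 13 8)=[3, 13, 9, 5, 7, 11, 0, 14, 10, 1, 4, 2, 12, 8, 6]=(0 3 5 11 2 9 1 13 8 10 4 7 14 6)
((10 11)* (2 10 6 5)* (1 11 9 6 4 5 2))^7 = (1 5 4 11)(2 6 9 10) = [0, 5, 6, 3, 11, 4, 9, 7, 8, 10, 2, 1]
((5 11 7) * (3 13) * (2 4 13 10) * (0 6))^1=(0 6)(2 4 13 3 10)(5 11 7)=[6, 1, 4, 10, 13, 11, 0, 5, 8, 9, 2, 7, 12, 3]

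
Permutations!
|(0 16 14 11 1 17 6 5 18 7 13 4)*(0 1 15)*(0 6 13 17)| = 13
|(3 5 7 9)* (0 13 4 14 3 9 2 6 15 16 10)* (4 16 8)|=36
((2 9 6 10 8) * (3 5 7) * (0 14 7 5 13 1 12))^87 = (0 3 12 7 1 14 13)(2 6 8 9 10) = [3, 14, 6, 12, 4, 5, 8, 1, 9, 10, 2, 11, 7, 0, 13]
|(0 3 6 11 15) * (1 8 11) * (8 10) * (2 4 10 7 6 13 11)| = 60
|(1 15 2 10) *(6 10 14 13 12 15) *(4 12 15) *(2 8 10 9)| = |(1 6 9 2 14 13 15 8 10)(4 12)| = 18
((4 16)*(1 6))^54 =[0, 1, 2, 3, 4, 5, 6, 7, 8, 9, 10, 11, 12, 13, 14, 15, 16] =(16)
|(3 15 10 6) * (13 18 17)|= 12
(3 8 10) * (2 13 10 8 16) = (2 13 10 3 16) = [0, 1, 13, 16, 4, 5, 6, 7, 8, 9, 3, 11, 12, 10, 14, 15, 2]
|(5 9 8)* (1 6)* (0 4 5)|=10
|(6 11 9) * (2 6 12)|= |(2 6 11 9 12)|= 5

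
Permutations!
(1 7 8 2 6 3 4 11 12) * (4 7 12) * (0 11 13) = [11, 12, 6, 7, 13, 5, 3, 8, 2, 9, 10, 4, 1, 0] = (0 11 4 13)(1 12)(2 6 3 7 8)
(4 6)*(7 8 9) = (4 6)(7 8 9) = [0, 1, 2, 3, 6, 5, 4, 8, 9, 7]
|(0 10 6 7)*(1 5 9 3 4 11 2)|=28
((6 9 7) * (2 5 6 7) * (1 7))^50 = (2 6)(5 9) = [0, 1, 6, 3, 4, 9, 2, 7, 8, 5]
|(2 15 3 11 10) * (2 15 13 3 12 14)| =|(2 13 3 11 10 15 12 14)| =8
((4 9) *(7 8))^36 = [0, 1, 2, 3, 4, 5, 6, 7, 8, 9] = (9)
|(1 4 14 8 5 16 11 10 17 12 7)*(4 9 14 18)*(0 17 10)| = |(0 17 12 7 1 9 14 8 5 16 11)(4 18)| = 22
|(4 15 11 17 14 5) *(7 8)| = 6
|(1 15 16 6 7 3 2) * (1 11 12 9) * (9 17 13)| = |(1 15 16 6 7 3 2 11 12 17 13 9)| = 12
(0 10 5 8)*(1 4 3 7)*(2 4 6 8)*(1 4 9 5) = [10, 6, 9, 7, 3, 2, 8, 4, 0, 5, 1] = (0 10 1 6 8)(2 9 5)(3 7 4)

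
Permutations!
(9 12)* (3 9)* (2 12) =[0, 1, 12, 9, 4, 5, 6, 7, 8, 2, 10, 11, 3] =(2 12 3 9)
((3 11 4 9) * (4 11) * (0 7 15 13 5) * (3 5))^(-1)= [5, 1, 2, 13, 3, 9, 6, 0, 8, 4, 10, 11, 12, 15, 14, 7]= (0 5 9 4 3 13 15 7)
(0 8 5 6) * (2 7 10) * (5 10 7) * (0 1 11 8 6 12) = (0 6 1 11 8 10 2 5 12) = [6, 11, 5, 3, 4, 12, 1, 7, 10, 9, 2, 8, 0]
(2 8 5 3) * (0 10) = [10, 1, 8, 2, 4, 3, 6, 7, 5, 9, 0] = (0 10)(2 8 5 3)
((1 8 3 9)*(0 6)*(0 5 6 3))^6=(0 3 9 1 8)=[3, 8, 2, 9, 4, 5, 6, 7, 0, 1]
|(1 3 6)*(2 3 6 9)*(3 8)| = 4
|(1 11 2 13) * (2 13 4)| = 6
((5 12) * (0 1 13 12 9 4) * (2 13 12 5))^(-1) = (0 4 9 5 13 2 12 1) = [4, 0, 12, 3, 9, 13, 6, 7, 8, 5, 10, 11, 1, 2]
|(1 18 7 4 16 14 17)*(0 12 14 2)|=10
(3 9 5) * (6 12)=(3 9 5)(6 12)=[0, 1, 2, 9, 4, 3, 12, 7, 8, 5, 10, 11, 6]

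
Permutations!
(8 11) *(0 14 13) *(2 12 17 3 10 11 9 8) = (0 14 13)(2 12 17 3 10 11)(8 9) = [14, 1, 12, 10, 4, 5, 6, 7, 9, 8, 11, 2, 17, 0, 13, 15, 16, 3]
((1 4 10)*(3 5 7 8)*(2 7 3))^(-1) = (1 10 4)(2 8 7)(3 5) = [0, 10, 8, 5, 1, 3, 6, 2, 7, 9, 4]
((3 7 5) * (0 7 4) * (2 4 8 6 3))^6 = [7, 1, 4, 3, 0, 2, 6, 5, 8] = (8)(0 7 5 2 4)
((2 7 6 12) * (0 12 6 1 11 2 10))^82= [12, 2, 1, 3, 4, 5, 6, 11, 8, 9, 0, 7, 10]= (0 12 10)(1 2)(7 11)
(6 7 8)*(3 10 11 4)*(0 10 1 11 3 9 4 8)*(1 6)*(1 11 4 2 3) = (0 10 1 4 9 2 3 6 7)(8 11) = [10, 4, 3, 6, 9, 5, 7, 0, 11, 2, 1, 8]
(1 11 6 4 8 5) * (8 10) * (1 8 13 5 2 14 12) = (1 11 6 4 10 13 5 8 2 14 12) = [0, 11, 14, 3, 10, 8, 4, 7, 2, 9, 13, 6, 1, 5, 12]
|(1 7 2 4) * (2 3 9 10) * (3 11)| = |(1 7 11 3 9 10 2 4)| = 8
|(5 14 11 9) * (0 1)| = |(0 1)(5 14 11 9)| = 4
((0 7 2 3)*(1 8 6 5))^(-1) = (0 3 2 7)(1 5 6 8) = [3, 5, 7, 2, 4, 6, 8, 0, 1]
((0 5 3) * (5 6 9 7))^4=(0 5 9)(3 7 6)=[5, 1, 2, 7, 4, 9, 3, 6, 8, 0]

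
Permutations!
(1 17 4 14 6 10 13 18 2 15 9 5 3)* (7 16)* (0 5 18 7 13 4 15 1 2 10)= [5, 17, 1, 2, 14, 3, 0, 16, 8, 18, 4, 11, 12, 7, 6, 9, 13, 15, 10]= (0 5 3 2 1 17 15 9 18 10 4 14 6)(7 16 13)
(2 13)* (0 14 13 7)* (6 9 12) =(0 14 13 2 7)(6 9 12) =[14, 1, 7, 3, 4, 5, 9, 0, 8, 12, 10, 11, 6, 2, 13]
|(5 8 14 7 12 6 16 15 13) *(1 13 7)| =|(1 13 5 8 14)(6 16 15 7 12)| =5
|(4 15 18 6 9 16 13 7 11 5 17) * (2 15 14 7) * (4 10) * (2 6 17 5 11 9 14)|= |(2 15 18 17 10 4)(6 14 7 9 16 13)|= 6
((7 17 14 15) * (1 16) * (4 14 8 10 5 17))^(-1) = (1 16)(4 7 15 14)(5 10 8 17) = [0, 16, 2, 3, 7, 10, 6, 15, 17, 9, 8, 11, 12, 13, 4, 14, 1, 5]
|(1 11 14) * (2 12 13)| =|(1 11 14)(2 12 13)| =3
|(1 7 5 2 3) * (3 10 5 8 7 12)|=6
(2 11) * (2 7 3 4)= (2 11 7 3 4)= [0, 1, 11, 4, 2, 5, 6, 3, 8, 9, 10, 7]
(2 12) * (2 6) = (2 12 6) = [0, 1, 12, 3, 4, 5, 2, 7, 8, 9, 10, 11, 6]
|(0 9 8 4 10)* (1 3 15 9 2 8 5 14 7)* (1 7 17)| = |(0 2 8 4 10)(1 3 15 9 5 14 17)| = 35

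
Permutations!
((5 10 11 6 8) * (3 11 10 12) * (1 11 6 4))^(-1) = [0, 4, 2, 12, 11, 8, 3, 7, 6, 9, 10, 1, 5] = (1 4 11)(3 12 5 8 6)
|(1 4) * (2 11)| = 2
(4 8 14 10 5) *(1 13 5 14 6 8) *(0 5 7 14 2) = (0 5 4 1 13 7 14 10 2)(6 8) = [5, 13, 0, 3, 1, 4, 8, 14, 6, 9, 2, 11, 12, 7, 10]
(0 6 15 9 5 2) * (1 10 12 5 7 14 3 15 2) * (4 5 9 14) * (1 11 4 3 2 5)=(0 6 5 11 4 1 10 12 9 7 3 15 14 2)=[6, 10, 0, 15, 1, 11, 5, 3, 8, 7, 12, 4, 9, 13, 2, 14]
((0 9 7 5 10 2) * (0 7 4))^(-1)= [4, 1, 10, 3, 9, 7, 6, 2, 8, 0, 5]= (0 4 9)(2 10 5 7)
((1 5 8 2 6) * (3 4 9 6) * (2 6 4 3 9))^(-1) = (1 6 8 5)(2 4 9) = [0, 6, 4, 3, 9, 1, 8, 7, 5, 2]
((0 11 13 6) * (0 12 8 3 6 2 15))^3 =(0 2 11 15 13)(3 8 12 6) =[2, 1, 11, 8, 4, 5, 3, 7, 12, 9, 10, 15, 6, 0, 14, 13]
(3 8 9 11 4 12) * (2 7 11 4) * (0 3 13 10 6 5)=(0 3 8 9 4 12 13 10 6 5)(2 7 11)=[3, 1, 7, 8, 12, 0, 5, 11, 9, 4, 6, 2, 13, 10]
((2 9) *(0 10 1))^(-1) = (0 1 10)(2 9) = [1, 10, 9, 3, 4, 5, 6, 7, 8, 2, 0]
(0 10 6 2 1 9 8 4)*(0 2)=(0 10 6)(1 9 8 4 2)=[10, 9, 1, 3, 2, 5, 0, 7, 4, 8, 6]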